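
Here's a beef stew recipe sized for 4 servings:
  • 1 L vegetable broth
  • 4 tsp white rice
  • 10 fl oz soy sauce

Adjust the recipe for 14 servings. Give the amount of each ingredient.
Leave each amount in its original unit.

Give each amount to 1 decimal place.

vegetable broth: 3.5 L; white rice: 14.0 tsp; soy sauce: 35.0 fl oz

Scaling factor: 14/4 = 7/2 = 3.5.
vegetable broth: 1 L × 7/2 = 3.5 L
white rice: 4 tsp × 7/2 = 14.0 tsp
soy sauce: 10 fl oz × 7/2 = 35.0 fl oz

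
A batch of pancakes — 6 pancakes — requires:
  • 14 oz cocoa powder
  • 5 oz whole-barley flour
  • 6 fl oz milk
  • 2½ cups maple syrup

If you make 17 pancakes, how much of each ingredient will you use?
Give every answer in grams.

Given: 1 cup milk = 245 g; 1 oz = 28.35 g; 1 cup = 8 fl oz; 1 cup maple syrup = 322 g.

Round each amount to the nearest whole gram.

Scaling factor: 17/6.
cocoa powder: 14 oz × 17/6 × 28.35 g/oz ≈ 1125 g
whole-barley flour: 5 oz × 17/6 × 28.35 g/oz ≈ 402 g
milk: 6 fl oz × 17/6 ÷ 8 fl oz/cup × 245 g/cup ≈ 521 g
maple syrup: 2.5 cup × 17/6 × 322 g/cup ≈ 2281 g

cocoa powder: 1125 g; whole-barley flour: 402 g; milk: 521 g; maple syrup: 2281 g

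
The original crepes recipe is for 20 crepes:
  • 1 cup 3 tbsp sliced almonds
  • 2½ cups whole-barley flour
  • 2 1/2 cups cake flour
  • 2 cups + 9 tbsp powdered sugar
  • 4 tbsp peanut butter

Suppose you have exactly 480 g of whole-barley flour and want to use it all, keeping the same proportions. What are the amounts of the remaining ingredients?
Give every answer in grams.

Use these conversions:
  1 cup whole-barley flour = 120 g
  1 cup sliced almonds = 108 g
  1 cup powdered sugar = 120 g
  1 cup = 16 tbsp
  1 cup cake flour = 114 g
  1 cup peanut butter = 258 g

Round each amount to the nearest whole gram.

The original recipe has 300 g of whole-barley flour, so the scaling factor is 480 ÷ 300 = 8/5 = 1.6.
sliced almonds: (1 cup + 3 tbsp = 1.1875 cup) × 8/5 × 108 g/cup ≈ 205 g
cake flour: 2.5 cup × 8/5 × 114 g/cup = 456 g
powdered sugar: (2 cup + 9 tbsp = 2.5625 cup) × 8/5 × 120 g/cup = 492 g
peanut butter: 4 tbsp × 8/5 ÷ 16 tbsp/cup × 258 g/cup ≈ 103 g

sliced almonds: 205 g; cake flour: 456 g; powdered sugar: 492 g; peanut butter: 103 g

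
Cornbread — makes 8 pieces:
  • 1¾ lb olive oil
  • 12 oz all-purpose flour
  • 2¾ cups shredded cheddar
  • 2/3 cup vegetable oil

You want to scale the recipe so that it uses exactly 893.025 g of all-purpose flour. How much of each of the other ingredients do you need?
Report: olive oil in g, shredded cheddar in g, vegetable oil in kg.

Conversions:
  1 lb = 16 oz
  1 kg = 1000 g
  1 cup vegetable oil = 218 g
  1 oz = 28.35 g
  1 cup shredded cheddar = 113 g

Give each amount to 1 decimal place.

olive oil: 2083.7 g; shredded cheddar: 815.7 g; vegetable oil: 0.4 kg

The original recipe has 340.2 g of all-purpose flour, so the scaling factor is 893.025 ÷ 340.2 = 21/8 = 2.625.
olive oil: 1.75 lb × 21/8 × 16 oz/lb × 28.35 g/oz ≈ 2083.7 g
shredded cheddar: 2.75 cup × 21/8 × 113 g/cup ≈ 815.7 g
vegetable oil: 2/3 cup × 21/8 × 218 g/cup ÷ 1000 g/kg ≈ 0.4 kg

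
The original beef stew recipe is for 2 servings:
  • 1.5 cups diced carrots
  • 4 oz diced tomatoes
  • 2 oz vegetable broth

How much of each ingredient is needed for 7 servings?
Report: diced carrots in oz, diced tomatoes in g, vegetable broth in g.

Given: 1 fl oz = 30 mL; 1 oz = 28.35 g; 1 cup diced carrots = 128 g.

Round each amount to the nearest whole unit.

Scaling factor: 7/2 = 3.5.
diced carrots: 1.5 cup × 7/2 × 128 g/cup ÷ 28.35 g/oz ≈ 24 oz
diced tomatoes: 4 oz × 7/2 × 28.35 g/oz ≈ 397 g
vegetable broth: 2 oz × 7/2 × 28.35 g/oz ≈ 198 g

diced carrots: 24 oz; diced tomatoes: 397 g; vegetable broth: 198 g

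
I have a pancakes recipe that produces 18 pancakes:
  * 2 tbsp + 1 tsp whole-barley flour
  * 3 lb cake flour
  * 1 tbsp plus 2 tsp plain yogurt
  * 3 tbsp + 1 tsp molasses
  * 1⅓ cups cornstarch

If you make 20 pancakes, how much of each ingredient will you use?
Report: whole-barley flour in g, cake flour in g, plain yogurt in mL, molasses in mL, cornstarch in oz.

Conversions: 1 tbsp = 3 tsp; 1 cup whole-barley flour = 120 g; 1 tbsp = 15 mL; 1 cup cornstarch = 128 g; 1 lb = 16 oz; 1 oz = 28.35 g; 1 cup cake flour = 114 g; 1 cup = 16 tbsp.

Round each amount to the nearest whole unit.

whole-barley flour: 19 g; cake flour: 1512 g; plain yogurt: 28 mL; molasses: 56 mL; cornstarch: 7 oz

Scaling factor: 20/18 = 10/9.
whole-barley flour: (2 tbsp + 1 tsp = 7/3 tbsp) × 10/9 ÷ 16 tbsp/cup × 120 g/cup ≈ 19 g
cake flour: 3 lb × 10/9 × 16 oz/lb × 28.35 g/oz = 1512 g
plain yogurt: (1 tbsp + 2 tsp = 5/3 tbsp) × 10/9 × 15 mL/tbsp ≈ 28 mL
molasses: (3 tbsp + 1 tsp = 10/3 tbsp) × 10/9 × 15 mL/tbsp ≈ 56 mL
cornstarch: 4/3 cup × 10/9 × 128 g/cup ÷ 28.35 g/oz ≈ 7 oz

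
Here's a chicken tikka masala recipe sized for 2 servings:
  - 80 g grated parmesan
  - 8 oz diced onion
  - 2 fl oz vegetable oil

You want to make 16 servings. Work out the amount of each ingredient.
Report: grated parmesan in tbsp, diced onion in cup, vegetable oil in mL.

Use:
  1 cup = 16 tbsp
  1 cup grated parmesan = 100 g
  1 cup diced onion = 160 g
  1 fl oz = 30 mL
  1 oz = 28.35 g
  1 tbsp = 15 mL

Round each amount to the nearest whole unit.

Scaling factor: 16/2 = 8.
grated parmesan: 80 g × 8 ÷ 100 g/cup × 16 tbsp/cup ≈ 102 tbsp
diced onion: 8 oz × 8 × 28.35 g/oz ÷ 160 g/cup ≈ 11 cup
vegetable oil: 2 fl oz × 8 × 30 mL/fl oz = 480 mL

grated parmesan: 102 tbsp; diced onion: 11 cup; vegetable oil: 480 mL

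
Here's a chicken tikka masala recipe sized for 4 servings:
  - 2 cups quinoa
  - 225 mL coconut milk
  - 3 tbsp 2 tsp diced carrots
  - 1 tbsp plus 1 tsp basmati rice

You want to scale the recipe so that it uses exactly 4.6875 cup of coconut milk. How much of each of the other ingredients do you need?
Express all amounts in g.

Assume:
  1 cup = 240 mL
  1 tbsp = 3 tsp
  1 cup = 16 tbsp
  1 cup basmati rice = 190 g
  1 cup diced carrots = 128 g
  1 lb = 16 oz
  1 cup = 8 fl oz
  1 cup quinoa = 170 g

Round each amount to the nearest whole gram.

quinoa: 1700 g; diced carrots: 147 g; basmati rice: 79 g

The original recipe has 0.9375 cup of coconut milk, so the scaling factor is 4.6875 ÷ 0.9375 = 5.
quinoa: 2 cup × 5 × 170 g/cup = 1700 g
diced carrots: (3 tbsp + 2 tsp = 11/3 tbsp) × 5 ÷ 16 tbsp/cup × 128 g/cup ≈ 147 g
basmati rice: (1 tbsp + 1 tsp = 4/3 tbsp) × 5 ÷ 16 tbsp/cup × 190 g/cup ≈ 79 g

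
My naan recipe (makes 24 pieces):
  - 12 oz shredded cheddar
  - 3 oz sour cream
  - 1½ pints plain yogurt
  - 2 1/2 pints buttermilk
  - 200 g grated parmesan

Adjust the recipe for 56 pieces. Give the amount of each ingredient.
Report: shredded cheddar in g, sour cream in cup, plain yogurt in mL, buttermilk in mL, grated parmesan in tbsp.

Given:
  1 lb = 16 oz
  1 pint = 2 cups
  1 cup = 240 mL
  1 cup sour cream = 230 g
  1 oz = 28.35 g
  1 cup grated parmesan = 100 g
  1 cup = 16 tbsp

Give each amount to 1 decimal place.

shredded cheddar: 793.8 g; sour cream: 0.9 cup; plain yogurt: 1680.0 mL; buttermilk: 2800.0 mL; grated parmesan: 74.7 tbsp

Scaling factor: 56/24 = 7/3.
shredded cheddar: 12 oz × 7/3 × 28.35 g/oz = 793.8 g
sour cream: 3 oz × 7/3 × 28.35 g/oz ÷ 230 g/cup ≈ 0.9 cup
plain yogurt: 1.5 pint × 7/3 × 2 cup/pint × 240 mL/cup = 1680.0 mL
buttermilk: 2.5 pint × 7/3 × 2 cup/pint × 240 mL/cup = 2800.0 mL
grated parmesan: 200 g × 7/3 ÷ 100 g/cup × 16 tbsp/cup ≈ 74.7 tbsp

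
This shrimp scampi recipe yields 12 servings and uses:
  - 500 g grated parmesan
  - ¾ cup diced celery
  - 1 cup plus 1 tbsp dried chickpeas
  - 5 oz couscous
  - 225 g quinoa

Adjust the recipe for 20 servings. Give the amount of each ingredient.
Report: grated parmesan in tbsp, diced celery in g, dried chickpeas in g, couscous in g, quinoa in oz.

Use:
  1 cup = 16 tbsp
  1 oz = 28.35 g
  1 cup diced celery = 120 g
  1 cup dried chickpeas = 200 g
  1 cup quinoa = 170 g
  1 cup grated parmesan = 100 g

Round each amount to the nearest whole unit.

Scaling factor: 20/12 = 5/3.
grated parmesan: 500 g × 5/3 ÷ 100 g/cup × 16 tbsp/cup ≈ 133 tbsp
diced celery: 0.75 cup × 5/3 × 120 g/cup = 150 g
dried chickpeas: (1 cup + 1 tbsp = 1.0625 cup) × 5/3 × 200 g/cup ≈ 354 g
couscous: 5 oz × 5/3 × 28.35 g/oz ≈ 236 g
quinoa: 225 g × 5/3 ÷ 28.35 g/oz ≈ 13 oz

grated parmesan: 133 tbsp; diced celery: 150 g; dried chickpeas: 354 g; couscous: 236 g; quinoa: 13 oz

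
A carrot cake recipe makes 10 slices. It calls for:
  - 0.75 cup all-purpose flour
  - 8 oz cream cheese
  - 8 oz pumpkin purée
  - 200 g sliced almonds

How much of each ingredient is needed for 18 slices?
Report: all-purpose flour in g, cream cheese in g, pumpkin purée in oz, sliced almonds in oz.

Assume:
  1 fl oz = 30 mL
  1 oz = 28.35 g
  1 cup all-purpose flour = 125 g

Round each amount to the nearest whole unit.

Scaling factor: 18/10 = 9/5 = 1.8.
all-purpose flour: 0.75 cup × 9/5 × 125 g/cup ≈ 169 g
cream cheese: 8 oz × 9/5 × 28.35 g/oz ≈ 408 g
pumpkin purée: 8 oz × 9/5 ≈ 14 oz
sliced almonds: 200 g × 9/5 ÷ 28.35 g/oz ≈ 13 oz

all-purpose flour: 169 g; cream cheese: 408 g; pumpkin purée: 14 oz; sliced almonds: 13 oz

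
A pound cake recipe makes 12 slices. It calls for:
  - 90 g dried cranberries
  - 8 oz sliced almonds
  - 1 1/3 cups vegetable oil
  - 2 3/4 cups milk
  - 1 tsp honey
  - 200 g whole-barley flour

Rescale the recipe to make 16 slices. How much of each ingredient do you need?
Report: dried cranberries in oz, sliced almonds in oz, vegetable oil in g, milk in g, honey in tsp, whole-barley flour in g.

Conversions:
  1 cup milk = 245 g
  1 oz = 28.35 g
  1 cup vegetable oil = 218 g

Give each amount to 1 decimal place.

Scaling factor: 16/12 = 4/3.
dried cranberries: 90 g × 4/3 ÷ 28.35 g/oz ≈ 4.2 oz
sliced almonds: 8 oz × 4/3 ≈ 10.7 oz
vegetable oil: 4/3 cup × 4/3 × 218 g/cup ≈ 387.6 g
milk: 2.75 cup × 4/3 × 245 g/cup ≈ 898.3 g
honey: 1 tsp × 4/3 ≈ 1.3 tsp
whole-barley flour: 200 g × 4/3 ≈ 266.7 g

dried cranberries: 4.2 oz; sliced almonds: 10.7 oz; vegetable oil: 387.6 g; milk: 898.3 g; honey: 1.3 tsp; whole-barley flour: 266.7 g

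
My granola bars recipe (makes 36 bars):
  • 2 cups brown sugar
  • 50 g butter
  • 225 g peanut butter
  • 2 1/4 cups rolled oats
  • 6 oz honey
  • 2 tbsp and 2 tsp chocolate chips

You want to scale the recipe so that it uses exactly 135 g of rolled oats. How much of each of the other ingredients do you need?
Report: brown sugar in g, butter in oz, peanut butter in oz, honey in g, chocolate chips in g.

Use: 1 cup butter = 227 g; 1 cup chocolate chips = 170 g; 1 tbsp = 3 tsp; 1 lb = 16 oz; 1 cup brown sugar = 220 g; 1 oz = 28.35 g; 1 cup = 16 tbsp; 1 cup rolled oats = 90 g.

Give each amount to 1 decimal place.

The original recipe has 202.5 g of rolled oats, so the scaling factor is 135 ÷ 202.5 = 2/3.
brown sugar: 2 cup × 2/3 × 220 g/cup ≈ 293.3 g
butter: 50 g × 2/3 ÷ 28.35 g/oz ≈ 1.2 oz
peanut butter: 225 g × 2/3 ÷ 28.35 g/oz ≈ 5.3 oz
honey: 6 oz × 2/3 × 28.35 g/oz = 113.4 g
chocolate chips: (2 tbsp + 2 tsp = 8/3 tbsp) × 2/3 ÷ 16 tbsp/cup × 170 g/cup ≈ 18.9 g

brown sugar: 293.3 g; butter: 1.2 oz; peanut butter: 5.3 oz; honey: 113.4 g; chocolate chips: 18.9 g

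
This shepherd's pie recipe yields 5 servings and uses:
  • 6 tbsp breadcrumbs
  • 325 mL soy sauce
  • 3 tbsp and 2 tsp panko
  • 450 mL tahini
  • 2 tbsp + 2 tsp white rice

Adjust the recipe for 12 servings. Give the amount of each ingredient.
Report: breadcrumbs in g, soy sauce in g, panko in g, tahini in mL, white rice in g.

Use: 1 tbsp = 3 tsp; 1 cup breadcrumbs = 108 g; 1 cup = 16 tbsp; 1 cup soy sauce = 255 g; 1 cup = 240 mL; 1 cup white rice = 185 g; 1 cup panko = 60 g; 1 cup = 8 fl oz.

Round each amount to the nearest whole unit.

breadcrumbs: 97 g; soy sauce: 829 g; panko: 33 g; tahini: 1080 mL; white rice: 74 g

Scaling factor: 12/5 = 2.4.
breadcrumbs: 6 tbsp × 12/5 ÷ 16 tbsp/cup × 108 g/cup ≈ 97 g
soy sauce: 325 mL × 12/5 ÷ 240 mL/cup × 255 g/cup ≈ 829 g
panko: (3 tbsp + 2 tsp = 11/3 tbsp) × 12/5 ÷ 16 tbsp/cup × 60 g/cup = 33 g
tahini: 450 mL × 12/5 = 1080 mL
white rice: (2 tbsp + 2 tsp = 8/3 tbsp) × 12/5 ÷ 16 tbsp/cup × 185 g/cup = 74 g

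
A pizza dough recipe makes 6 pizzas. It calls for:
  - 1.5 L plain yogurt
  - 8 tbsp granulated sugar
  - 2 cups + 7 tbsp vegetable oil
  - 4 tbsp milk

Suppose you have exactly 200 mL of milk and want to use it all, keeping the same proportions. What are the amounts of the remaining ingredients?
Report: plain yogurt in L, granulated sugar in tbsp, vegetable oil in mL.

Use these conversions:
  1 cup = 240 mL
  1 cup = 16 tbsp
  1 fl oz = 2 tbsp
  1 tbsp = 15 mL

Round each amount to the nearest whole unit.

plain yogurt: 5 L; granulated sugar: 27 tbsp; vegetable oil: 1950 mL

The original recipe has 60 mL of milk, so the scaling factor is 200 ÷ 60 = 10/3.
plain yogurt: 1.5 L × 10/3 = 5 L
granulated sugar: 8 tbsp × 10/3 ≈ 27 tbsp
vegetable oil: (2 cup + 7 tbsp = 2.4375 cup) × 10/3 × 240 mL/cup = 1950 mL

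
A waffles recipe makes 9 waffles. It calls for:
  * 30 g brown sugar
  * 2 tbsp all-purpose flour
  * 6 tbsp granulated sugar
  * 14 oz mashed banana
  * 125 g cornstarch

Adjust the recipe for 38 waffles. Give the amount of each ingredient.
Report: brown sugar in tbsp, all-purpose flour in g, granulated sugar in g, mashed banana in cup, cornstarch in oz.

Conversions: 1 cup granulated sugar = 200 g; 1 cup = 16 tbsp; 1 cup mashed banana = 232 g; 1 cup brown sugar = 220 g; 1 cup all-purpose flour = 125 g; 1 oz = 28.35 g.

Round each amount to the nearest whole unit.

brown sugar: 9 tbsp; all-purpose flour: 66 g; granulated sugar: 317 g; mashed banana: 7 cup; cornstarch: 19 oz

Scaling factor: 38/9.
brown sugar: 30 g × 38/9 ÷ 220 g/cup × 16 tbsp/cup ≈ 9 tbsp
all-purpose flour: 2 tbsp × 38/9 ÷ 16 tbsp/cup × 125 g/cup ≈ 66 g
granulated sugar: 6 tbsp × 38/9 ÷ 16 tbsp/cup × 200 g/cup ≈ 317 g
mashed banana: 14 oz × 38/9 × 28.35 g/oz ÷ 232 g/cup ≈ 7 cup
cornstarch: 125 g × 38/9 ÷ 28.35 g/oz ≈ 19 oz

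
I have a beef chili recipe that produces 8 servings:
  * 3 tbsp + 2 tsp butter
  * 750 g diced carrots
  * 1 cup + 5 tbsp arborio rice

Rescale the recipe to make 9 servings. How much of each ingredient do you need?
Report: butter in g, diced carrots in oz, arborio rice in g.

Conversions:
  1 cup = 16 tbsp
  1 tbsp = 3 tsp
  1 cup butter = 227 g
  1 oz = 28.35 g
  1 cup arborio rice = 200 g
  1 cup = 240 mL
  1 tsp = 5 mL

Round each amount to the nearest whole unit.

Scaling factor: 9/8 = 1.125.
butter: (3 tbsp + 2 tsp = 11/3 tbsp) × 9/8 ÷ 16 tbsp/cup × 227 g/cup ≈ 59 g
diced carrots: 750 g × 9/8 ÷ 28.35 g/oz ≈ 30 oz
arborio rice: (1 cup + 5 tbsp = 1.3125 cup) × 9/8 × 200 g/cup ≈ 295 g

butter: 59 g; diced carrots: 30 oz; arborio rice: 295 g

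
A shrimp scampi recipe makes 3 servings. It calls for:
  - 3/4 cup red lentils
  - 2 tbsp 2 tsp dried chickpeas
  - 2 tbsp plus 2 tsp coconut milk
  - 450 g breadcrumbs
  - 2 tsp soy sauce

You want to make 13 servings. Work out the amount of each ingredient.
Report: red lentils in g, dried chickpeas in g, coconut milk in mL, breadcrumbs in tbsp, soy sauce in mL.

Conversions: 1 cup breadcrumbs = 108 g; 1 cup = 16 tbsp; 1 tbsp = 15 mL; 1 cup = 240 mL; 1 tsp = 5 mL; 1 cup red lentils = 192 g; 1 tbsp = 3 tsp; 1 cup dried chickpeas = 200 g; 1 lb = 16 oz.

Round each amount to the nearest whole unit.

red lentils: 624 g; dried chickpeas: 144 g; coconut milk: 173 mL; breadcrumbs: 289 tbsp; soy sauce: 43 mL

Scaling factor: 13/3.
red lentils: 0.75 cup × 13/3 × 192 g/cup = 624 g
dried chickpeas: (2 tbsp + 2 tsp = 8/3 tbsp) × 13/3 ÷ 16 tbsp/cup × 200 g/cup ≈ 144 g
coconut milk: (2 tbsp + 2 tsp = 8/3 tbsp) × 13/3 × 15 mL/tbsp ≈ 173 mL
breadcrumbs: 450 g × 13/3 ÷ 108 g/cup × 16 tbsp/cup ≈ 289 tbsp
soy sauce: 2 tsp × 13/3 × 5 mL/tsp ≈ 43 mL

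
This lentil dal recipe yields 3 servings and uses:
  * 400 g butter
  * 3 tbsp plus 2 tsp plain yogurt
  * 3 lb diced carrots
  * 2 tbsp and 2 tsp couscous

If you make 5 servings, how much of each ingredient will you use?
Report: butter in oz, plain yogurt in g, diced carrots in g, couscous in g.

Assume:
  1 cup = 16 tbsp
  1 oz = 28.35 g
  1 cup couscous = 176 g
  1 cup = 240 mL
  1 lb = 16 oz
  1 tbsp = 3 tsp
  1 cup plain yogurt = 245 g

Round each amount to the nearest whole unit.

butter: 24 oz; plain yogurt: 94 g; diced carrots: 2268 g; couscous: 49 g

Scaling factor: 5/3.
butter: 400 g × 5/3 ÷ 28.35 g/oz ≈ 24 oz
plain yogurt: (3 tbsp + 2 tsp = 11/3 tbsp) × 5/3 ÷ 16 tbsp/cup × 245 g/cup ≈ 94 g
diced carrots: 3 lb × 5/3 × 16 oz/lb × 28.35 g/oz = 2268 g
couscous: (2 tbsp + 2 tsp = 8/3 tbsp) × 5/3 ÷ 16 tbsp/cup × 176 g/cup ≈ 49 g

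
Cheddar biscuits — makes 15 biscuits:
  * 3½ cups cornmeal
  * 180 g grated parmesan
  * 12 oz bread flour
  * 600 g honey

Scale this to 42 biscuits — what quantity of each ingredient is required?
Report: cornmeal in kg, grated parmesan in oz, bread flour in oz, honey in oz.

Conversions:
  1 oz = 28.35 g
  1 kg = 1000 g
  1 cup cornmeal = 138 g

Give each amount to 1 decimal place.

cornmeal: 1.4 kg; grated parmesan: 17.8 oz; bread flour: 33.6 oz; honey: 59.3 oz

Scaling factor: 42/15 = 14/5 = 2.8.
cornmeal: 3.5 cup × 14/5 × 138 g/cup ÷ 1000 g/kg ≈ 1.4 kg
grated parmesan: 180 g × 14/5 ÷ 28.35 g/oz ≈ 17.8 oz
bread flour: 12 oz × 14/5 = 33.6 oz
honey: 600 g × 14/5 ÷ 28.35 g/oz ≈ 59.3 oz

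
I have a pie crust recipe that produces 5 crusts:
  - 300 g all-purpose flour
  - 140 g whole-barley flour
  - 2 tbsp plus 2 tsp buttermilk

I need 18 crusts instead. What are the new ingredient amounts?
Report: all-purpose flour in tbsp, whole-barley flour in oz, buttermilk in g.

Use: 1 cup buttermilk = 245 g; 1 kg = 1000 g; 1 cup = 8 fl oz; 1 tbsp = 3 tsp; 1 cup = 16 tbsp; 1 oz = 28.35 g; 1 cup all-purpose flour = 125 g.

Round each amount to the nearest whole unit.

Scaling factor: 18/5 = 3.6.
all-purpose flour: 300 g × 18/5 ÷ 125 g/cup × 16 tbsp/cup ≈ 138 tbsp
whole-barley flour: 140 g × 18/5 ÷ 28.35 g/oz ≈ 18 oz
buttermilk: (2 tbsp + 2 tsp = 8/3 tbsp) × 18/5 ÷ 16 tbsp/cup × 245 g/cup = 147 g

all-purpose flour: 138 tbsp; whole-barley flour: 18 oz; buttermilk: 147 g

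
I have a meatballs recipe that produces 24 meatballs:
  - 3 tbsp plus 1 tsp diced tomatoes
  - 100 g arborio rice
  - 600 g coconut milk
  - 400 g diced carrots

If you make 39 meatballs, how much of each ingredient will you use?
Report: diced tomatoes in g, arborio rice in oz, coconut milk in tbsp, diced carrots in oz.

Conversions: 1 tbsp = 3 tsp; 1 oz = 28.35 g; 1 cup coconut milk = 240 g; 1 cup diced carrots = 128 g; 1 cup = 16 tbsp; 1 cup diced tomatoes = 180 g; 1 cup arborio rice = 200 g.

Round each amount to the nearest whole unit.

diced tomatoes: 61 g; arborio rice: 6 oz; coconut milk: 65 tbsp; diced carrots: 23 oz

Scaling factor: 39/24 = 13/8 = 1.625.
diced tomatoes: (3 tbsp + 1 tsp = 10/3 tbsp) × 13/8 ÷ 16 tbsp/cup × 180 g/cup ≈ 61 g
arborio rice: 100 g × 13/8 ÷ 28.35 g/oz ≈ 6 oz
coconut milk: 600 g × 13/8 ÷ 240 g/cup × 16 tbsp/cup = 65 tbsp
diced carrots: 400 g × 13/8 ÷ 28.35 g/oz ≈ 23 oz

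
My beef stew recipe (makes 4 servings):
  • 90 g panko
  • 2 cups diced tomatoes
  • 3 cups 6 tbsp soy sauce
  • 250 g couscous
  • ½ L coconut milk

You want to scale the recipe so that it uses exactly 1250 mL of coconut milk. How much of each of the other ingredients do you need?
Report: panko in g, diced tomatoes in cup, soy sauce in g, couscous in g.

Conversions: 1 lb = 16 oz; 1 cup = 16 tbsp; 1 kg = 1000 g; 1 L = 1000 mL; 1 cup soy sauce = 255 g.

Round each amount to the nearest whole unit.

panko: 225 g; diced tomatoes: 5 cup; soy sauce: 2152 g; couscous: 625 g

The original recipe has 500 mL of coconut milk, so the scaling factor is 1250 ÷ 500 = 5/2 = 2.5.
panko: 90 g × 5/2 = 225 g
diced tomatoes: 2 cup × 5/2 = 5 cup
soy sauce: (3 cup + 6 tbsp = 3.375 cup) × 5/2 × 255 g/cup ≈ 2152 g
couscous: 250 g × 5/2 = 625 g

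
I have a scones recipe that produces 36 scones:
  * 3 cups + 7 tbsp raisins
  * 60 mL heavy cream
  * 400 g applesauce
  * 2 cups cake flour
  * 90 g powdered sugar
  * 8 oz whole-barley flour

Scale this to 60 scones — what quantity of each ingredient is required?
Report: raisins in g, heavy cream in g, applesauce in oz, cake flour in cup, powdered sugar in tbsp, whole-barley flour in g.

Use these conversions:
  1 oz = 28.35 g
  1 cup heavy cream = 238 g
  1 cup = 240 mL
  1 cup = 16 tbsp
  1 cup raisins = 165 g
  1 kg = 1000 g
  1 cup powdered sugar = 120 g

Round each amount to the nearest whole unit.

Scaling factor: 60/36 = 5/3.
raisins: (3 cup + 7 tbsp = 3.4375 cup) × 5/3 × 165 g/cup ≈ 945 g
heavy cream: 60 mL × 5/3 ÷ 240 mL/cup × 238 g/cup ≈ 99 g
applesauce: 400 g × 5/3 ÷ 28.35 g/oz ≈ 24 oz
cake flour: 2 cup × 5/3 ≈ 3 cup
powdered sugar: 90 g × 5/3 ÷ 120 g/cup × 16 tbsp/cup = 20 tbsp
whole-barley flour: 8 oz × 5/3 × 28.35 g/oz = 378 g

raisins: 945 g; heavy cream: 99 g; applesauce: 24 oz; cake flour: 3 cup; powdered sugar: 20 tbsp; whole-barley flour: 378 g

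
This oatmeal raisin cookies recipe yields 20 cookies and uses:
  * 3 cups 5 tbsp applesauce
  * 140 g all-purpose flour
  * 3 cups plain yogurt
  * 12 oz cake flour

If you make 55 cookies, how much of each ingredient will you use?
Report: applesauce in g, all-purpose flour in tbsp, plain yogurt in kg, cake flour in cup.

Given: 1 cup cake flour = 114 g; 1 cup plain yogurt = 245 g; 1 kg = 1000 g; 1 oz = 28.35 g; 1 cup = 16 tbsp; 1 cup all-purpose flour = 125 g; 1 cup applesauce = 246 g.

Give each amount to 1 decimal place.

applesauce: 2240.9 g; all-purpose flour: 49.3 tbsp; plain yogurt: 2.0 kg; cake flour: 8.2 cup

Scaling factor: 55/20 = 11/4 = 2.75.
applesauce: (3 cup + 5 tbsp = 3.3125 cup) × 11/4 × 246 g/cup ≈ 2240.9 g
all-purpose flour: 140 g × 11/4 ÷ 125 g/cup × 16 tbsp/cup ≈ 49.3 tbsp
plain yogurt: 3 cup × 11/4 × 245 g/cup ÷ 1000 g/kg ≈ 2.0 kg
cake flour: 12 oz × 11/4 × 28.35 g/oz ÷ 114 g/cup ≈ 8.2 cup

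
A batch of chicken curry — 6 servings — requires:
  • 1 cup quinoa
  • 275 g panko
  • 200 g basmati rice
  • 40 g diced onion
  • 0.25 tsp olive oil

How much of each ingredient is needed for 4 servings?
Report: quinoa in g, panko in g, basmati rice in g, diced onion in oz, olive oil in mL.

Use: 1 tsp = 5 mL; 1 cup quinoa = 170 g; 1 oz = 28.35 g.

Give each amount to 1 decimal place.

Scaling factor: 4/6 = 2/3.
quinoa: 1 cup × 2/3 × 170 g/cup ≈ 113.3 g
panko: 275 g × 2/3 ≈ 183.3 g
basmati rice: 200 g × 2/3 ≈ 133.3 g
diced onion: 40 g × 2/3 ÷ 28.35 g/oz ≈ 0.9 oz
olive oil: 0.25 tsp × 2/3 × 5 mL/tsp ≈ 0.8 mL

quinoa: 113.3 g; panko: 183.3 g; basmati rice: 133.3 g; diced onion: 0.9 oz; olive oil: 0.8 mL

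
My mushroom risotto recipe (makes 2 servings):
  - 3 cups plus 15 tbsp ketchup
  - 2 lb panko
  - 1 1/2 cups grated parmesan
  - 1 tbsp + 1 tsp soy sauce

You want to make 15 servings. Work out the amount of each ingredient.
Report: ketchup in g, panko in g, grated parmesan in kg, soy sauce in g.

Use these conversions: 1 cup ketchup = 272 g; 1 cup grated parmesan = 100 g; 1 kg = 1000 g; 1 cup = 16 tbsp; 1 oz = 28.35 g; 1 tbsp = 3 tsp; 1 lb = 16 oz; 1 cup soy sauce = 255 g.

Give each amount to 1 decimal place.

Scaling factor: 15/2 = 7.5.
ketchup: (3 cup + 15 tbsp = 3.9375 cup) × 15/2 × 272 g/cup = 8032.5 g
panko: 2 lb × 15/2 × 16 oz/lb × 28.35 g/oz = 6804.0 g
grated parmesan: 1.5 cup × 15/2 × 100 g/cup ÷ 1000 g/kg ≈ 1.1 kg
soy sauce: (1 tbsp + 1 tsp = 4/3 tbsp) × 15/2 ÷ 16 tbsp/cup × 255 g/cup ≈ 159.4 g

ketchup: 8032.5 g; panko: 6804.0 g; grated parmesan: 1.1 kg; soy sauce: 159.4 g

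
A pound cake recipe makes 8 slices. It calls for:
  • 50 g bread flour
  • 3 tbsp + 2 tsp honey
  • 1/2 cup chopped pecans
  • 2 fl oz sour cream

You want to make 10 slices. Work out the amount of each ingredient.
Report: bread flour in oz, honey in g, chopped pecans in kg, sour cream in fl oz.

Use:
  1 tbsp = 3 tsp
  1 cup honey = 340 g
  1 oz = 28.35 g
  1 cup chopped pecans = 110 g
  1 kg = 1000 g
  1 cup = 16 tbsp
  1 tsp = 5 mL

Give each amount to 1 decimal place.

Scaling factor: 10/8 = 5/4 = 1.25.
bread flour: 50 g × 5/4 ÷ 28.35 g/oz ≈ 2.2 oz
honey: (3 tbsp + 2 tsp = 11/3 tbsp) × 5/4 ÷ 16 tbsp/cup × 340 g/cup ≈ 97.4 g
chopped pecans: 0.5 cup × 5/4 × 110 g/cup ÷ 1000 g/kg ≈ 0.1 kg
sour cream: 2 fl oz × 5/4 = 2.5 fl oz

bread flour: 2.2 oz; honey: 97.4 g; chopped pecans: 0.1 kg; sour cream: 2.5 fl oz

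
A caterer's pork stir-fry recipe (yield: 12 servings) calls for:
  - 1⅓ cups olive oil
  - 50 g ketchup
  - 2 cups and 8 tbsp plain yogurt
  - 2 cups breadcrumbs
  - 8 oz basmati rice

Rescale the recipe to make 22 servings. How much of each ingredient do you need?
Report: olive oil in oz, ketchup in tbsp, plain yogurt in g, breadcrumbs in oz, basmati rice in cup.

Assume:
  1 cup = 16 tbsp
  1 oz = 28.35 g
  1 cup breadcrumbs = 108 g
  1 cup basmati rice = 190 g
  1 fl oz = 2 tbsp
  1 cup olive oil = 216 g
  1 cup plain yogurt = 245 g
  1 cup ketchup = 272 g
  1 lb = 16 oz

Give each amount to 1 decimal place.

Scaling factor: 22/12 = 11/6.
olive oil: 4/3 cup × 11/6 × 216 g/cup ÷ 28.35 g/oz ≈ 18.6 oz
ketchup: 50 g × 11/6 ÷ 272 g/cup × 16 tbsp/cup ≈ 5.4 tbsp
plain yogurt: (2 cup + 8 tbsp = 2.5 cup) × 11/6 × 245 g/cup ≈ 1122.9 g
breadcrumbs: 2 cup × 11/6 × 108 g/cup ÷ 28.35 g/oz ≈ 14.0 oz
basmati rice: 8 oz × 11/6 × 28.35 g/oz ÷ 190 g/cup ≈ 2.2 cup

olive oil: 18.6 oz; ketchup: 5.4 tbsp; plain yogurt: 1122.9 g; breadcrumbs: 14.0 oz; basmati rice: 2.2 cup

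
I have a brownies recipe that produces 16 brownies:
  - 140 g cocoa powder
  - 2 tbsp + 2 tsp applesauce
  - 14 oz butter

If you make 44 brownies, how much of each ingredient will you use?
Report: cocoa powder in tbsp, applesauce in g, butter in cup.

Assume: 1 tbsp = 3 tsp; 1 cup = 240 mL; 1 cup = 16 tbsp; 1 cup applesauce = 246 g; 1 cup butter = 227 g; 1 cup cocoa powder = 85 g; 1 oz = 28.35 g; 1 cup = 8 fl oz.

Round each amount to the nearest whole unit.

cocoa powder: 72 tbsp; applesauce: 113 g; butter: 5 cup

Scaling factor: 44/16 = 11/4 = 2.75.
cocoa powder: 140 g × 11/4 ÷ 85 g/cup × 16 tbsp/cup ≈ 72 tbsp
applesauce: (2 tbsp + 2 tsp = 8/3 tbsp) × 11/4 ÷ 16 tbsp/cup × 246 g/cup ≈ 113 g
butter: 14 oz × 11/4 × 28.35 g/oz ÷ 227 g/cup ≈ 5 cup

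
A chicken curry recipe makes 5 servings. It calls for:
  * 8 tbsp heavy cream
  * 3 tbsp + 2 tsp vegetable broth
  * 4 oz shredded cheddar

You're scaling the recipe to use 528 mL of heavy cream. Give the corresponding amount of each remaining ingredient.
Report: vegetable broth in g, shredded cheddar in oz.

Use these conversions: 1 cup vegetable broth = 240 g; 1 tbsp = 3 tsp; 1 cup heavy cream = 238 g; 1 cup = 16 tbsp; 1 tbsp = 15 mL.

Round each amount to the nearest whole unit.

vegetable broth: 242 g; shredded cheddar: 18 oz

The original recipe has 120 mL of heavy cream, so the scaling factor is 528 ÷ 120 = 22/5 = 4.4.
vegetable broth: (3 tbsp + 2 tsp = 11/3 tbsp) × 22/5 ÷ 16 tbsp/cup × 240 g/cup = 242 g
shredded cheddar: 4 oz × 22/5 ≈ 18 oz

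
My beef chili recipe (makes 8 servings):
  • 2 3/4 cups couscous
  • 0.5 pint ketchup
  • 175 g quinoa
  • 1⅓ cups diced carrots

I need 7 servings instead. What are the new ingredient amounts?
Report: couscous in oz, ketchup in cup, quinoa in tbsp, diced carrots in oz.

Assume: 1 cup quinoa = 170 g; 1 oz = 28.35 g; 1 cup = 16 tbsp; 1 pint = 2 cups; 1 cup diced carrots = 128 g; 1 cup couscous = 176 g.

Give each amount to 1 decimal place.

couscous: 14.9 oz; ketchup: 0.9 cup; quinoa: 14.4 tbsp; diced carrots: 5.3 oz

Scaling factor: 7/8 = 0.875.
couscous: 2.75 cup × 7/8 × 176 g/cup ÷ 28.35 g/oz ≈ 14.9 oz
ketchup: 0.5 pint × 7/8 × 2 cup/pint ≈ 0.9 cup
quinoa: 175 g × 7/8 ÷ 170 g/cup × 16 tbsp/cup ≈ 14.4 tbsp
diced carrots: 4/3 cup × 7/8 × 128 g/cup ÷ 28.35 g/oz ≈ 5.3 oz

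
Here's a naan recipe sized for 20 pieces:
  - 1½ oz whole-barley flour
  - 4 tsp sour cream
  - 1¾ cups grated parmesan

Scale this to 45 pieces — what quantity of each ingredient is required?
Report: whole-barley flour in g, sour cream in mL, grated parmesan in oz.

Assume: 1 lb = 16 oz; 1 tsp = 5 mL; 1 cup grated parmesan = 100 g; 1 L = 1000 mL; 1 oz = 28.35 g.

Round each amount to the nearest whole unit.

whole-barley flour: 96 g; sour cream: 45 mL; grated parmesan: 14 oz

Scaling factor: 45/20 = 9/4 = 2.25.
whole-barley flour: 1.5 oz × 9/4 × 28.35 g/oz ≈ 96 g
sour cream: 4 tsp × 9/4 × 5 mL/tsp = 45 mL
grated parmesan: 1.75 cup × 9/4 × 100 g/cup ÷ 28.35 g/oz ≈ 14 oz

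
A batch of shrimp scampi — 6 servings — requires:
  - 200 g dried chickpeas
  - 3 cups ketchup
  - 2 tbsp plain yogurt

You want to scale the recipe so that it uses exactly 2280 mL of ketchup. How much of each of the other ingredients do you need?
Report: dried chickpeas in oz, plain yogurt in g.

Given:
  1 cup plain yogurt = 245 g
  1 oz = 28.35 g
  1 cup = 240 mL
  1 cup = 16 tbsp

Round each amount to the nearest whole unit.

dried chickpeas: 22 oz; plain yogurt: 97 g

The original recipe has 720 mL of ketchup, so the scaling factor is 2280 ÷ 720 = 19/6.
dried chickpeas: 200 g × 19/6 ÷ 28.35 g/oz ≈ 22 oz
plain yogurt: 2 tbsp × 19/6 ÷ 16 tbsp/cup × 245 g/cup ≈ 97 g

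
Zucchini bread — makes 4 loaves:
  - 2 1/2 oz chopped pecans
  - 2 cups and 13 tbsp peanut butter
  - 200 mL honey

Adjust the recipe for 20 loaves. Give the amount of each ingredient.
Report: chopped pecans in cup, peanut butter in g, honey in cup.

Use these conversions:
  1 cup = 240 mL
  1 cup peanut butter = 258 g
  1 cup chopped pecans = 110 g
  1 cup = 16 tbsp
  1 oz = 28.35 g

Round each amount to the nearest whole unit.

Scaling factor: 20/4 = 5.
chopped pecans: 2.5 oz × 5 × 28.35 g/oz ÷ 110 g/cup ≈ 3 cup
peanut butter: (2 cup + 13 tbsp = 2.8125 cup) × 5 × 258 g/cup ≈ 3628 g
honey: 200 mL × 5 ÷ 240 mL/cup ≈ 4 cup

chopped pecans: 3 cup; peanut butter: 3628 g; honey: 4 cup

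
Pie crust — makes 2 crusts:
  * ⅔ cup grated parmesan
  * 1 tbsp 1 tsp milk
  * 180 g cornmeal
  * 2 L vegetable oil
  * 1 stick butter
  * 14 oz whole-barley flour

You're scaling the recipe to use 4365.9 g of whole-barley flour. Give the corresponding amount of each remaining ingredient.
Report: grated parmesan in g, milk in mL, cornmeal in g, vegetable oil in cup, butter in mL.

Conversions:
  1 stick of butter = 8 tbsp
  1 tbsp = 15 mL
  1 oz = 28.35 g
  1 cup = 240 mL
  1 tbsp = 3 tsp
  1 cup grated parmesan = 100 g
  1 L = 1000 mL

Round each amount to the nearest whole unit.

grated parmesan: 733 g; milk: 220 mL; cornmeal: 1980 g; vegetable oil: 92 cup; butter: 1320 mL

The original recipe has 396.9 g of whole-barley flour, so the scaling factor is 4365.9 ÷ 396.9 = 11.
grated parmesan: 2/3 cup × 11 × 100 g/cup ≈ 733 g
milk: (1 tbsp + 1 tsp = 4/3 tbsp) × 11 × 15 mL/tbsp = 220 mL
cornmeal: 180 g × 11 = 1980 g
vegetable oil: 2 L × 11 × 1000 mL/L ÷ 240 mL/cup ≈ 92 cup
butter: 1 stick × 11 × 8 tbsp/stick × 15 mL/tbsp = 1320 mL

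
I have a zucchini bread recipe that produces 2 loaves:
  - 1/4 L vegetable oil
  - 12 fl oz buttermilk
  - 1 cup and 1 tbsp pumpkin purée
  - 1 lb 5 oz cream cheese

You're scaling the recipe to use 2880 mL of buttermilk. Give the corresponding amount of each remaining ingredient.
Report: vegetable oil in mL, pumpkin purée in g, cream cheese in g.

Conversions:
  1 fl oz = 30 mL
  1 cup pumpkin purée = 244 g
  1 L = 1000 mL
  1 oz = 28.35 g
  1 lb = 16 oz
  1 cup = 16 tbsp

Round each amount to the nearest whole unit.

vegetable oil: 2000 mL; pumpkin purée: 2074 g; cream cheese: 4763 g

The original recipe has 360 mL of buttermilk, so the scaling factor is 2880 ÷ 360 = 8.
vegetable oil: 0.25 L × 8 × 1000 mL/L = 2000 mL
pumpkin purée: (1 cup + 1 tbsp = 1.0625 cup) × 8 × 244 g/cup = 2074 g
cream cheese: (1 lb + 5 oz = 1.3125 lb) × 8 × 16 oz/lb × 28.35 g/oz ≈ 4763 g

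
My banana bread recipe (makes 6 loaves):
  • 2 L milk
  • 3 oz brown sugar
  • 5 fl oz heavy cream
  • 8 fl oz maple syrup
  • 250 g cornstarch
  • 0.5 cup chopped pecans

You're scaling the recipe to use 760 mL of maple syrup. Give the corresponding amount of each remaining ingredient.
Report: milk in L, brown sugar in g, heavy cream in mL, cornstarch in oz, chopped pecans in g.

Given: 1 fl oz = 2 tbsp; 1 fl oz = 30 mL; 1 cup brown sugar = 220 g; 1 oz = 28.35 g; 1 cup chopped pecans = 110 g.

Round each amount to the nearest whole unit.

The original recipe has 240 mL of maple syrup, so the scaling factor is 760 ÷ 240 = 19/6.
milk: 2 L × 19/6 ≈ 6 L
brown sugar: 3 oz × 19/6 × 28.35 g/oz ≈ 269 g
heavy cream: 5 fl oz × 19/6 × 30 mL/fl oz = 475 mL
cornstarch: 250 g × 19/6 ÷ 28.35 g/oz ≈ 28 oz
chopped pecans: 0.5 cup × 19/6 × 110 g/cup ≈ 174 g

milk: 6 L; brown sugar: 269 g; heavy cream: 475 mL; cornstarch: 28 oz; chopped pecans: 174 g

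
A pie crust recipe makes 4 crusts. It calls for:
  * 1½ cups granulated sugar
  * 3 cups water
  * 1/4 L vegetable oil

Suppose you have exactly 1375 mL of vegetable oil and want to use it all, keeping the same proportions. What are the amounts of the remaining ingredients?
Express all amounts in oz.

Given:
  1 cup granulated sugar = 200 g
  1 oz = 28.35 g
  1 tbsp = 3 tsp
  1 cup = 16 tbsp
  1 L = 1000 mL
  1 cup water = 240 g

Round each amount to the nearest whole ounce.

The original recipe has 250 mL of vegetable oil, so the scaling factor is 1375 ÷ 250 = 11/2 = 5.5.
granulated sugar: 1.5 cup × 11/2 × 200 g/cup ÷ 28.35 g/oz ≈ 58 oz
water: 3 cup × 11/2 × 240 g/cup ÷ 28.35 g/oz ≈ 140 oz

granulated sugar: 58 oz; water: 140 oz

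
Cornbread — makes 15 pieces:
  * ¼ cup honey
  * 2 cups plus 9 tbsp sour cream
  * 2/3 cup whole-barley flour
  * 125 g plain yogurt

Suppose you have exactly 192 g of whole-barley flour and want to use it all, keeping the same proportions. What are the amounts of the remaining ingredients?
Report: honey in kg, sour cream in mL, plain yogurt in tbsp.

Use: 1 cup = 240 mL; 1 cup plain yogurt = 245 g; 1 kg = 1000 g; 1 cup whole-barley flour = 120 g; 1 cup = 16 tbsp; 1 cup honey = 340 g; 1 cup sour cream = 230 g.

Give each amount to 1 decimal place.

The original recipe has 80 g of whole-barley flour, so the scaling factor is 192 ÷ 80 = 12/5 = 2.4.
honey: 0.25 cup × 12/5 × 340 g/cup ÷ 1000 g/kg ≈ 0.2 kg
sour cream: (2 cup + 9 tbsp = 2.5625 cup) × 12/5 × 240 mL/cup = 1476.0 mL
plain yogurt: 125 g × 12/5 ÷ 245 g/cup × 16 tbsp/cup ≈ 19.6 tbsp

honey: 0.2 kg; sour cream: 1476.0 mL; plain yogurt: 19.6 tbsp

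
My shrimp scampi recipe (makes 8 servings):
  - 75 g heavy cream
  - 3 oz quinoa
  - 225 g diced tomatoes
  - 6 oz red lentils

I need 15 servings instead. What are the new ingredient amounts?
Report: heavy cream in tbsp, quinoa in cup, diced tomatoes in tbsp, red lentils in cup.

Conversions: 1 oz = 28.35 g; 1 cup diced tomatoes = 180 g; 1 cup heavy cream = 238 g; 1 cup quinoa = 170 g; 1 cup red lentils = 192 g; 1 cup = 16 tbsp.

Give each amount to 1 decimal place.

heavy cream: 9.5 tbsp; quinoa: 0.9 cup; diced tomatoes: 37.5 tbsp; red lentils: 1.7 cup

Scaling factor: 15/8 = 1.875.
heavy cream: 75 g × 15/8 ÷ 238 g/cup × 16 tbsp/cup ≈ 9.5 tbsp
quinoa: 3 oz × 15/8 × 28.35 g/oz ÷ 170 g/cup ≈ 0.9 cup
diced tomatoes: 225 g × 15/8 ÷ 180 g/cup × 16 tbsp/cup = 37.5 tbsp
red lentils: 6 oz × 15/8 × 28.35 g/oz ÷ 192 g/cup ≈ 1.7 cup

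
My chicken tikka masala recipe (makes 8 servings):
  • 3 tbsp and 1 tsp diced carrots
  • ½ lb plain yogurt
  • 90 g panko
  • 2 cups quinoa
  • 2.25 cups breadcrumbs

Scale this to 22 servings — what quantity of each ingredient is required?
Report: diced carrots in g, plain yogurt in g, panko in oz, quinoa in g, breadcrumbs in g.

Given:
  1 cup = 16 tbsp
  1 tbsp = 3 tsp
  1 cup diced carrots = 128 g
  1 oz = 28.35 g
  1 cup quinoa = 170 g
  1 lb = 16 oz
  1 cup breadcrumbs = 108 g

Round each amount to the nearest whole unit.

diced carrots: 73 g; plain yogurt: 624 g; panko: 9 oz; quinoa: 935 g; breadcrumbs: 668 g

Scaling factor: 22/8 = 11/4 = 2.75.
diced carrots: (3 tbsp + 1 tsp = 10/3 tbsp) × 11/4 ÷ 16 tbsp/cup × 128 g/cup ≈ 73 g
plain yogurt: 0.5 lb × 11/4 × 16 oz/lb × 28.35 g/oz ≈ 624 g
panko: 90 g × 11/4 ÷ 28.35 g/oz ≈ 9 oz
quinoa: 2 cup × 11/4 × 170 g/cup = 935 g
breadcrumbs: 2.25 cup × 11/4 × 108 g/cup ≈ 668 g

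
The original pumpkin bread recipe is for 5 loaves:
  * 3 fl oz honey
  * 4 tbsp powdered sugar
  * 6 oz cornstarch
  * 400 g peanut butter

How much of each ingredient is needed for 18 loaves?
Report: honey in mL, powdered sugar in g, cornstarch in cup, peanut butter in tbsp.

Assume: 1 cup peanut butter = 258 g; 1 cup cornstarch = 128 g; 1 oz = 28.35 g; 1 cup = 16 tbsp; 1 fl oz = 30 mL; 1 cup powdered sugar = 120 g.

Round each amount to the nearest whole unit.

honey: 324 mL; powdered sugar: 108 g; cornstarch: 5 cup; peanut butter: 89 tbsp

Scaling factor: 18/5 = 3.6.
honey: 3 fl oz × 18/5 × 30 mL/fl oz = 324 mL
powdered sugar: 4 tbsp × 18/5 ÷ 16 tbsp/cup × 120 g/cup = 108 g
cornstarch: 6 oz × 18/5 × 28.35 g/oz ÷ 128 g/cup ≈ 5 cup
peanut butter: 400 g × 18/5 ÷ 258 g/cup × 16 tbsp/cup ≈ 89 tbsp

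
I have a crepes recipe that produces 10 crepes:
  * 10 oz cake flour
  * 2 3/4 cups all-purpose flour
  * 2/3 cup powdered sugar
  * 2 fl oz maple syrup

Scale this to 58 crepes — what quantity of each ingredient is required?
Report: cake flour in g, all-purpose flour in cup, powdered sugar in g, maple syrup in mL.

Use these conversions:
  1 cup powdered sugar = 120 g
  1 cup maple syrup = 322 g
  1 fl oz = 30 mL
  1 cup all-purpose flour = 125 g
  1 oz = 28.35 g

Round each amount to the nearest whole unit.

Scaling factor: 58/10 = 29/5 = 5.8.
cake flour: 10 oz × 29/5 × 28.35 g/oz ≈ 1644 g
all-purpose flour: 2.75 cup × 29/5 ≈ 16 cup
powdered sugar: 2/3 cup × 29/5 × 120 g/cup = 464 g
maple syrup: 2 fl oz × 29/5 × 30 mL/fl oz = 348 mL

cake flour: 1644 g; all-purpose flour: 16 cup; powdered sugar: 464 g; maple syrup: 348 mL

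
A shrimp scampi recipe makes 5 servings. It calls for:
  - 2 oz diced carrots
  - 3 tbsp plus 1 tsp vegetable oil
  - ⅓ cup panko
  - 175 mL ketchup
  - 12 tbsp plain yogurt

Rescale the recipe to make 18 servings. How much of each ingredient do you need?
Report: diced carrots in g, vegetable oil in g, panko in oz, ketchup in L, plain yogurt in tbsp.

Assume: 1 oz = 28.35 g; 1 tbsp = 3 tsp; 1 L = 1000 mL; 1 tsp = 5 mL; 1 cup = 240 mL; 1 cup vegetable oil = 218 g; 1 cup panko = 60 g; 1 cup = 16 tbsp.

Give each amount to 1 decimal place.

Scaling factor: 18/5 = 3.6.
diced carrots: 2 oz × 18/5 × 28.35 g/oz ≈ 204.1 g
vegetable oil: (3 tbsp + 1 tsp = 10/3 tbsp) × 18/5 ÷ 16 tbsp/cup × 218 g/cup = 163.5 g
panko: 1/3 cup × 18/5 × 60 g/cup ÷ 28.35 g/oz ≈ 2.5 oz
ketchup: 175 mL × 18/5 ÷ 1000 mL/L ≈ 0.6 L
plain yogurt: 12 tbsp × 18/5 = 43.2 tbsp

diced carrots: 204.1 g; vegetable oil: 163.5 g; panko: 2.5 oz; ketchup: 0.6 L; plain yogurt: 43.2 tbsp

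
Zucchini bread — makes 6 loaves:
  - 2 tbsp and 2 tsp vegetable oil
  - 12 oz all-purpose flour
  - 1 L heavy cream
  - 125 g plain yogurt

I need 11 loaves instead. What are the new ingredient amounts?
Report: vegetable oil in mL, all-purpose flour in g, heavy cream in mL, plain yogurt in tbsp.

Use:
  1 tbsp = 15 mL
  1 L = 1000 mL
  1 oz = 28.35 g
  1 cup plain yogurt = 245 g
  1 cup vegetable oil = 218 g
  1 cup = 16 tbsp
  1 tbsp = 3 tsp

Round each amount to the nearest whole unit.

Scaling factor: 11/6.
vegetable oil: (2 tbsp + 2 tsp = 8/3 tbsp) × 11/6 × 15 mL/tbsp ≈ 73 mL
all-purpose flour: 12 oz × 11/6 × 28.35 g/oz ≈ 624 g
heavy cream: 1 L × 11/6 × 1000 mL/L ≈ 1833 mL
plain yogurt: 125 g × 11/6 ÷ 245 g/cup × 16 tbsp/cup ≈ 15 tbsp

vegetable oil: 73 mL; all-purpose flour: 624 g; heavy cream: 1833 mL; plain yogurt: 15 tbsp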